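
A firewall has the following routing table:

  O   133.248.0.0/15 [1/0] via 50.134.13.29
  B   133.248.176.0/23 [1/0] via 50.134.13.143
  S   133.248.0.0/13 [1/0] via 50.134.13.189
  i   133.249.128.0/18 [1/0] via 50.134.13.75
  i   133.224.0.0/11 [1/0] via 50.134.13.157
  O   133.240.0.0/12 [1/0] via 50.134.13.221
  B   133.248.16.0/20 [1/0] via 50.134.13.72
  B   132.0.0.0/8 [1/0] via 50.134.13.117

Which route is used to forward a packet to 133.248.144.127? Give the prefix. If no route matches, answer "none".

133.248.0.0/15

Entries matching 133.248.144.127:
  133.224.0.0/11 (133.224.0.0 - 133.255.255.255)
  133.240.0.0/12 (133.240.0.0 - 133.255.255.255)
  133.248.0.0/13 (133.248.0.0 - 133.255.255.255)
  133.248.0.0/15 (133.248.0.0 - 133.249.255.255)
Most specific is 133.248.0.0/15.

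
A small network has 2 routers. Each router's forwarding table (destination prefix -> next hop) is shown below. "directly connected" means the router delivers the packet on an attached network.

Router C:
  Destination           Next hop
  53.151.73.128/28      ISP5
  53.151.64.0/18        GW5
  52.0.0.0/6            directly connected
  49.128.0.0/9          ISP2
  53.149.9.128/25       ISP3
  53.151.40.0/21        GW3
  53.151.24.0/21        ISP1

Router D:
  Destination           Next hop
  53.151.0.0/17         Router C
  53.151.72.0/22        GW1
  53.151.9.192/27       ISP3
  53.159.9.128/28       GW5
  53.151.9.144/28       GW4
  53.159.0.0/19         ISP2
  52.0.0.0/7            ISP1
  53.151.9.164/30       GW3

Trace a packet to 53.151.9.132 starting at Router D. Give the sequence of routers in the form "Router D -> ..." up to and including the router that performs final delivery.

Router D -> Router C

At Router D: longest match for 53.151.9.132 is 53.151.0.0/17 -> Router C
At Router C: longest match for 53.151.9.132 is 52.0.0.0/6 -> directly connected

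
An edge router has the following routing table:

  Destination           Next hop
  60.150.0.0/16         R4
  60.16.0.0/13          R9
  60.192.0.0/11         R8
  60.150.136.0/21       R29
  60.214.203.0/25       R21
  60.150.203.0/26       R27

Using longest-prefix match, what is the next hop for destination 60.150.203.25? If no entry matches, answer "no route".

Routes whose prefix contains 60.150.203.25:
  60.150.0.0/16 (60.150.0.0 - 60.150.255.255) -> R4
  60.150.203.0/26 (60.150.203.0 - 60.150.203.63) -> R27
Longest matching prefix is /26 -> next hop R27.

R27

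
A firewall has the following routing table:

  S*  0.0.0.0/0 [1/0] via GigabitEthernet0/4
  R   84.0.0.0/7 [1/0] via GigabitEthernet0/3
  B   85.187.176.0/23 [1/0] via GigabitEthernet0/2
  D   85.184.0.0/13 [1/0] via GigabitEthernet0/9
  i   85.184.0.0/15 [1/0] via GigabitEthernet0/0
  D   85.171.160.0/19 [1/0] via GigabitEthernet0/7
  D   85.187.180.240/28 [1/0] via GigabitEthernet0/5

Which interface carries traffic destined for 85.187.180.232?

GigabitEthernet0/9

Routes whose prefix contains 85.187.180.232:
  0.0.0.0/0 (default, matches everything) -> GigabitEthernet0/4
  84.0.0.0/7 (84.0.0.0 - 85.255.255.255) -> GigabitEthernet0/3
  85.184.0.0/13 (85.184.0.0 - 85.191.255.255) -> GigabitEthernet0/9
More-specific entries that do NOT match:
  85.187.180.240/28 (85.187.180.240 - 85.187.180.255) does not contain 85.187.180.232
  85.187.176.0/23 (85.187.176.0 - 85.187.177.255) does not contain 85.187.180.232
  85.171.160.0/19 (85.171.160.0 - 85.171.191.255) does not contain 85.187.180.232
  85.184.0.0/15 (85.184.0.0 - 85.185.255.255) does not contain 85.187.180.232
Longest matching prefix is /13 -> interface GigabitEthernet0/9.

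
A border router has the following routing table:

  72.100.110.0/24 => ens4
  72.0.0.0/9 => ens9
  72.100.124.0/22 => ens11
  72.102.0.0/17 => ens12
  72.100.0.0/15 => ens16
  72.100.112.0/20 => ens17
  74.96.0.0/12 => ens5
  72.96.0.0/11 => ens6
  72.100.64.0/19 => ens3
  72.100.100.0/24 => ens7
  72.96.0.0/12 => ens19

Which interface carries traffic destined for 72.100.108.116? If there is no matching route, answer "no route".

ens16

Routes whose prefix contains 72.100.108.116:
  72.0.0.0/9 (72.0.0.0 - 72.127.255.255) -> ens9
  72.96.0.0/11 (72.96.0.0 - 72.127.255.255) -> ens6
  72.96.0.0/12 (72.96.0.0 - 72.111.255.255) -> ens19
  72.100.0.0/15 (72.100.0.0 - 72.101.255.255) -> ens16
More-specific entries that do NOT match:
  72.100.110.0/24 (72.100.110.0 - 72.100.110.255) does not contain 72.100.108.116
  72.100.100.0/24 (72.100.100.0 - 72.100.100.255) does not contain 72.100.108.116
  72.100.124.0/22 (72.100.124.0 - 72.100.127.255) does not contain 72.100.108.116
  72.100.112.0/20 (72.100.112.0 - 72.100.127.255) does not contain 72.100.108.116
  72.100.64.0/19 (72.100.64.0 - 72.100.95.255) does not contain 72.100.108.116
  72.102.0.0/17 (72.102.0.0 - 72.102.127.255) does not contain 72.100.108.116
Longest matching prefix is /15 -> interface ens16.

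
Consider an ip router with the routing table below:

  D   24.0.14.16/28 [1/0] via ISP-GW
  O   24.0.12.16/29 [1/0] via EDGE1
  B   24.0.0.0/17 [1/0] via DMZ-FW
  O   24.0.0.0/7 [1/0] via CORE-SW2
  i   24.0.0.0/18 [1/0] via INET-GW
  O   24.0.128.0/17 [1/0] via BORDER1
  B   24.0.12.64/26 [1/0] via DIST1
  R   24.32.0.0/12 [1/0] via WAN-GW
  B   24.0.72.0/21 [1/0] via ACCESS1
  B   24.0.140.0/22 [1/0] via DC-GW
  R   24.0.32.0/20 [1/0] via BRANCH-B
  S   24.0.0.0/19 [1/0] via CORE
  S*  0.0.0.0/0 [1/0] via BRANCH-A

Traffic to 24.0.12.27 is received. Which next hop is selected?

Routes whose prefix contains 24.0.12.27:
  0.0.0.0/0 (default, matches everything) -> BRANCH-A
  24.0.0.0/7 (24.0.0.0 - 25.255.255.255) -> CORE-SW2
  24.0.0.0/17 (24.0.0.0 - 24.0.127.255) -> DMZ-FW
  24.0.0.0/18 (24.0.0.0 - 24.0.63.255) -> INET-GW
  24.0.0.0/19 (24.0.0.0 - 24.0.31.255) -> CORE
More-specific entries that do NOT match:
  24.0.12.16/29 (24.0.12.16 - 24.0.12.23) does not contain 24.0.12.27
  24.0.14.16/28 (24.0.14.16 - 24.0.14.31) does not contain 24.0.12.27
  24.0.12.64/26 (24.0.12.64 - 24.0.12.127) does not contain 24.0.12.27
  24.0.140.0/22 (24.0.140.0 - 24.0.143.255) does not contain 24.0.12.27
  24.0.72.0/21 (24.0.72.0 - 24.0.79.255) does not contain 24.0.12.27
  24.0.32.0/20 (24.0.32.0 - 24.0.47.255) does not contain 24.0.12.27
Longest matching prefix is /19 -> next hop CORE.

CORE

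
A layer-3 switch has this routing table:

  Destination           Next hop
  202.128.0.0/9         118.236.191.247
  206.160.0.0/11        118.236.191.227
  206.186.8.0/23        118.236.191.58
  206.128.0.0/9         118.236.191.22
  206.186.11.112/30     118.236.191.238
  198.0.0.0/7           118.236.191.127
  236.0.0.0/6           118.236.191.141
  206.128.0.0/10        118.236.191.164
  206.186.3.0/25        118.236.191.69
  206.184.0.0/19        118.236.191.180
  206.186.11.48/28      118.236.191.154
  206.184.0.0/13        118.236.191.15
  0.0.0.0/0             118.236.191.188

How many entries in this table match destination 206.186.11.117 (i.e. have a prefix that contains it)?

5

Prefixes containing 206.186.11.117:
  0.0.0.0/0 (default, matches everything)
  206.128.0.0/9 (206.128.0.0 - 206.255.255.255)
  206.128.0.0/10 (206.128.0.0 - 206.191.255.255)
  206.160.0.0/11 (206.160.0.0 - 206.191.255.255)
  206.184.0.0/13 (206.184.0.0 - 206.191.255.255)
Total matching entries: 5.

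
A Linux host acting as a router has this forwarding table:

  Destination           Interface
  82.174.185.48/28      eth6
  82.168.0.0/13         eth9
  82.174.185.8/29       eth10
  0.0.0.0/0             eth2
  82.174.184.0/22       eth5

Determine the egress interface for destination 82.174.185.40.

Routes whose prefix contains 82.174.185.40:
  0.0.0.0/0 (default, matches everything) -> eth2
  82.168.0.0/13 (82.168.0.0 - 82.175.255.255) -> eth9
  82.174.184.0/22 (82.174.184.0 - 82.174.187.255) -> eth5
More-specific entries that do NOT match:
  82.174.185.8/29 (82.174.185.8 - 82.174.185.15) does not contain 82.174.185.40
  82.174.185.48/28 (82.174.185.48 - 82.174.185.63) does not contain 82.174.185.40
Longest matching prefix is /22 -> interface eth5.

eth5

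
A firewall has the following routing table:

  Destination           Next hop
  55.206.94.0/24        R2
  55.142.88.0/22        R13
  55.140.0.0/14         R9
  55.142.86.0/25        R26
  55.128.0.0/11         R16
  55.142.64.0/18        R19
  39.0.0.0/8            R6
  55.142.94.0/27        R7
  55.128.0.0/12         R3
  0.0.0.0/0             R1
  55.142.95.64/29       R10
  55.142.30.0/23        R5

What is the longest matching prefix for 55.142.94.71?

55.142.64.0/18

Entries matching 55.142.94.71:
  0.0.0.0/0 (default, matches everything)
  55.128.0.0/11 (55.128.0.0 - 55.159.255.255)
  55.128.0.0/12 (55.128.0.0 - 55.143.255.255)
  55.140.0.0/14 (55.140.0.0 - 55.143.255.255)
  55.142.64.0/18 (55.142.64.0 - 55.142.127.255)
Most specific is 55.142.64.0/18.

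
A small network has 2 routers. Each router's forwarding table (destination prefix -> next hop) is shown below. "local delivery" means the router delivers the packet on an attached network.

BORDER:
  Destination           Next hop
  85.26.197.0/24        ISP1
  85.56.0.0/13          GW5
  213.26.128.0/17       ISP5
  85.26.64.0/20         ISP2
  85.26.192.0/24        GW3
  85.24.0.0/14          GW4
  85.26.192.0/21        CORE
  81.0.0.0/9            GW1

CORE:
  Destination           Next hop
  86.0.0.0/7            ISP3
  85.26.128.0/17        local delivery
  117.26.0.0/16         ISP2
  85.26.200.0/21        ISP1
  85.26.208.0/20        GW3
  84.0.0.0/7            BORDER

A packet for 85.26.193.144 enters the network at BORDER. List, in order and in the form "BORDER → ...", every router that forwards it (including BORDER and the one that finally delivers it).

At BORDER: longest match for 85.26.193.144 is 85.26.192.0/21 -> CORE
At CORE: longest match for 85.26.193.144 is 85.26.128.0/17 -> local delivery

BORDER → CORE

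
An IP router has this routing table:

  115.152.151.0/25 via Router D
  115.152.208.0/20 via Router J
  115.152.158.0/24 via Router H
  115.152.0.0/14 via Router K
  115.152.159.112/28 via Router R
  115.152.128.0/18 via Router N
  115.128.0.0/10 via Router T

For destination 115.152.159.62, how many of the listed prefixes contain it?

Prefixes containing 115.152.159.62:
  115.128.0.0/10 (115.128.0.0 - 115.191.255.255)
  115.152.0.0/14 (115.152.0.0 - 115.155.255.255)
  115.152.128.0/18 (115.152.128.0 - 115.152.191.255)
Total matching entries: 3.

3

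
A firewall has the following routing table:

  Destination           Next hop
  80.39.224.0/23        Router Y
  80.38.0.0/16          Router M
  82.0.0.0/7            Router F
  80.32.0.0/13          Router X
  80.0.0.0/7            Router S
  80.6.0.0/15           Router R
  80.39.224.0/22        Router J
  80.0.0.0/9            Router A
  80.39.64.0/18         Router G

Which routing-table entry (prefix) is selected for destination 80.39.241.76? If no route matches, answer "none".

Entries matching 80.39.241.76:
  80.0.0.0/7 (80.0.0.0 - 81.255.255.255)
  80.0.0.0/9 (80.0.0.0 - 80.127.255.255)
  80.32.0.0/13 (80.32.0.0 - 80.39.255.255)
Most specific is 80.32.0.0/13.

80.32.0.0/13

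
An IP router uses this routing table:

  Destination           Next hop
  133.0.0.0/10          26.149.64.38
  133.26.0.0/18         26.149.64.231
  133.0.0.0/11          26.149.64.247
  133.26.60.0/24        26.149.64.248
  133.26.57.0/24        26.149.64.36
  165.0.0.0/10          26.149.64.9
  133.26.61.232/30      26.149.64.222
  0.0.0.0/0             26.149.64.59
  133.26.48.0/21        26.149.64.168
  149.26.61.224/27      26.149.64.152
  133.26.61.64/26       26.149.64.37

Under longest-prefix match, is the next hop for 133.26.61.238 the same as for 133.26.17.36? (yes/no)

yes

133.26.61.238: longest match 133.26.0.0/18 -> 26.149.64.231
133.26.17.36: longest match 133.26.0.0/18 -> 26.149.64.231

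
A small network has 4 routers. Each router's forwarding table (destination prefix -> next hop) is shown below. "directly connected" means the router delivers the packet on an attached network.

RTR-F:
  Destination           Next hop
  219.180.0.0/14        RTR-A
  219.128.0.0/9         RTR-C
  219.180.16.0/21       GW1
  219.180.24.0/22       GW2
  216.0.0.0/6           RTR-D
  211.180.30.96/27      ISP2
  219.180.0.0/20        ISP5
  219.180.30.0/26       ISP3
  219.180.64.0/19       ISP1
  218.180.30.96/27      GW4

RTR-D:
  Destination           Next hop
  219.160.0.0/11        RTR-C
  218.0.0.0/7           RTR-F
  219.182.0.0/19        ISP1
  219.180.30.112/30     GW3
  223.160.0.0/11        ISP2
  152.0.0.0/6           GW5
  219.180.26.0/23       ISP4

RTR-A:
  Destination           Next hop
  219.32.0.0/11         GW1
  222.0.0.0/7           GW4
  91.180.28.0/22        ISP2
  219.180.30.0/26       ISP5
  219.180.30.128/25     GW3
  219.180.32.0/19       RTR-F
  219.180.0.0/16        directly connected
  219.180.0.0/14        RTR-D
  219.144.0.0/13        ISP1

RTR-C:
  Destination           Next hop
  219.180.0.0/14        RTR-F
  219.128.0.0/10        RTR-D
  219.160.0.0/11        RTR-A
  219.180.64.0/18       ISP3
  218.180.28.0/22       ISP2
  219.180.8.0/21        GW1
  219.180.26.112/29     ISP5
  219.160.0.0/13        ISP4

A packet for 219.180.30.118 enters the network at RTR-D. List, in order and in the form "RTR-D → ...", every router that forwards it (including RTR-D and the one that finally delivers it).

At RTR-D: longest match for 219.180.30.118 is 219.160.0.0/11 -> RTR-C
At RTR-C: longest match for 219.180.30.118 is 219.180.0.0/14 -> RTR-F
At RTR-F: longest match for 219.180.30.118 is 219.180.0.0/14 -> RTR-A
At RTR-A: longest match for 219.180.30.118 is 219.180.0.0/16 -> directly connected

RTR-D → RTR-C → RTR-F → RTR-A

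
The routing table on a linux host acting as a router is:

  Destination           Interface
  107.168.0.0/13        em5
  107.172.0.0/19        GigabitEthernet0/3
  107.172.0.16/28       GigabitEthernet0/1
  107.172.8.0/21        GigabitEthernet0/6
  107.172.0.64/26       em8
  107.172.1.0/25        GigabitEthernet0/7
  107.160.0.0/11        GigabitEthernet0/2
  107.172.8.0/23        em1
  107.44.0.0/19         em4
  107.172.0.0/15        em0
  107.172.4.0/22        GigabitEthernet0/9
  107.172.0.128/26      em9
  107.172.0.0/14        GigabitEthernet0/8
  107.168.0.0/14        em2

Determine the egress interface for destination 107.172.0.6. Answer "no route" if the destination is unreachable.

GigabitEthernet0/3

Routes whose prefix contains 107.172.0.6:
  107.160.0.0/11 (107.160.0.0 - 107.191.255.255) -> GigabitEthernet0/2
  107.168.0.0/13 (107.168.0.0 - 107.175.255.255) -> em5
  107.172.0.0/14 (107.172.0.0 - 107.175.255.255) -> GigabitEthernet0/8
  107.172.0.0/15 (107.172.0.0 - 107.173.255.255) -> em0
  107.172.0.0/19 (107.172.0.0 - 107.172.31.255) -> GigabitEthernet0/3
More-specific entries that do NOT match:
  107.172.0.16/28 (107.172.0.16 - 107.172.0.31) does not contain 107.172.0.6
  107.172.0.64/26 (107.172.0.64 - 107.172.0.127) does not contain 107.172.0.6
  107.172.0.128/26 (107.172.0.128 - 107.172.0.191) does not contain 107.172.0.6
  107.172.1.0/25 (107.172.1.0 - 107.172.1.127) does not contain 107.172.0.6
  107.172.8.0/23 (107.172.8.0 - 107.172.9.255) does not contain 107.172.0.6
  107.172.4.0/22 (107.172.4.0 - 107.172.7.255) does not contain 107.172.0.6
  107.172.8.0/21 (107.172.8.0 - 107.172.15.255) does not contain 107.172.0.6
Longest matching prefix is /19 -> interface GigabitEthernet0/3.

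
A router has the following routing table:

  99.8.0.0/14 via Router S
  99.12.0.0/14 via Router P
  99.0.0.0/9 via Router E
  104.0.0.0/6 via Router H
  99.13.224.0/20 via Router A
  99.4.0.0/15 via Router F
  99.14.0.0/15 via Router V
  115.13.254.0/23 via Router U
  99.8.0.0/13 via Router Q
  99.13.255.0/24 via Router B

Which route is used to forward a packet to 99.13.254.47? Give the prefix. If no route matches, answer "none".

99.12.0.0/14

Entries matching 99.13.254.47:
  99.0.0.0/9 (99.0.0.0 - 99.127.255.255)
  99.8.0.0/13 (99.8.0.0 - 99.15.255.255)
  99.12.0.0/14 (99.12.0.0 - 99.15.255.255)
Most specific is 99.12.0.0/14.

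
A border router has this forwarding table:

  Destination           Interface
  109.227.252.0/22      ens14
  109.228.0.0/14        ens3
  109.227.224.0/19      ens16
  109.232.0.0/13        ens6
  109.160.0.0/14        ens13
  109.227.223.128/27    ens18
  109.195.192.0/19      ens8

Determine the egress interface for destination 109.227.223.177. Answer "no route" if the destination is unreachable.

no route

No entry's prefix contains 109.227.223.177; there is no default route.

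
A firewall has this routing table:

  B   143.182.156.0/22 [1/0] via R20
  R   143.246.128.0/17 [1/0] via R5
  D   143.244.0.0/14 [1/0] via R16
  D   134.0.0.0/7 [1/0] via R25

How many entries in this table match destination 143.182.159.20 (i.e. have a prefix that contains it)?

1

Prefixes containing 143.182.159.20:
  143.182.156.0/22 (143.182.156.0 - 143.182.159.255)
Total matching entries: 1.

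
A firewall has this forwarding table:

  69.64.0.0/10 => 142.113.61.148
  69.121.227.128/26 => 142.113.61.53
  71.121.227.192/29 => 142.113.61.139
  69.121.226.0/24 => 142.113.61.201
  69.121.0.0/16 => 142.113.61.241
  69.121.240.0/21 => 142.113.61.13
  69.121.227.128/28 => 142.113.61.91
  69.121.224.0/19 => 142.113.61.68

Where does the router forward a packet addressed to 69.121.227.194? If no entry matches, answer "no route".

142.113.61.68

Routes whose prefix contains 69.121.227.194:
  69.64.0.0/10 (69.64.0.0 - 69.127.255.255) -> 142.113.61.148
  69.121.0.0/16 (69.121.0.0 - 69.121.255.255) -> 142.113.61.241
  69.121.224.0/19 (69.121.224.0 - 69.121.255.255) -> 142.113.61.68
More-specific entries that do NOT match:
  71.121.227.192/29 (71.121.227.192 - 71.121.227.199) does not contain 69.121.227.194
  69.121.227.128/28 (69.121.227.128 - 69.121.227.143) does not contain 69.121.227.194
  69.121.227.128/26 (69.121.227.128 - 69.121.227.191) does not contain 69.121.227.194
  69.121.226.0/24 (69.121.226.0 - 69.121.226.255) does not contain 69.121.227.194
  69.121.240.0/21 (69.121.240.0 - 69.121.247.255) does not contain 69.121.227.194
Longest matching prefix is /19 -> next hop 142.113.61.68.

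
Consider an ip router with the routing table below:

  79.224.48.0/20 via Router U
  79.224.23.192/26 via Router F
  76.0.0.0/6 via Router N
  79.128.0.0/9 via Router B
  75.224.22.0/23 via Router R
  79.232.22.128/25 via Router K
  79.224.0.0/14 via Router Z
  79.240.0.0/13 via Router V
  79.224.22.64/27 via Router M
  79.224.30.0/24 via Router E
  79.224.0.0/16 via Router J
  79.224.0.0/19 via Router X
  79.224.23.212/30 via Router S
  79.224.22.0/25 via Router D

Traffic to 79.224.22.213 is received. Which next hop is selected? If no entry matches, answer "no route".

Routes whose prefix contains 79.224.22.213:
  76.0.0.0/6 (76.0.0.0 - 79.255.255.255) -> Router N
  79.128.0.0/9 (79.128.0.0 - 79.255.255.255) -> Router B
  79.224.0.0/14 (79.224.0.0 - 79.227.255.255) -> Router Z
  79.224.0.0/16 (79.224.0.0 - 79.224.255.255) -> Router J
  79.224.0.0/19 (79.224.0.0 - 79.224.31.255) -> Router X
More-specific entries that do NOT match:
  79.224.23.212/30 (79.224.23.212 - 79.224.23.215) does not contain 79.224.22.213
  79.224.22.64/27 (79.224.22.64 - 79.224.22.95) does not contain 79.224.22.213
  79.224.23.192/26 (79.224.23.192 - 79.224.23.255) does not contain 79.224.22.213
  79.232.22.128/25 (79.232.22.128 - 79.232.22.255) does not contain 79.224.22.213
  79.224.22.0/25 (79.224.22.0 - 79.224.22.127) does not contain 79.224.22.213
  79.224.30.0/24 (79.224.30.0 - 79.224.30.255) does not contain 79.224.22.213
  75.224.22.0/23 (75.224.22.0 - 75.224.23.255) does not contain 79.224.22.213
  79.224.48.0/20 (79.224.48.0 - 79.224.63.255) does not contain 79.224.22.213
Longest matching prefix is /19 -> next hop Router X.

Router X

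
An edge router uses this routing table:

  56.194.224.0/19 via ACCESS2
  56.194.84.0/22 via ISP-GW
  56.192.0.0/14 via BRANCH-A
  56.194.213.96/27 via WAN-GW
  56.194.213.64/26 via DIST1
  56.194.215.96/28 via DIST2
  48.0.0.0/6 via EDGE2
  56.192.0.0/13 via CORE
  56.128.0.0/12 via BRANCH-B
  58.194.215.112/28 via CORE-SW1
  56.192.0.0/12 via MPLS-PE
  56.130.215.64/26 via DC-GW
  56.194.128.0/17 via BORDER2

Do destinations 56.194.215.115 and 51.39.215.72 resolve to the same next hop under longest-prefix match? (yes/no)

56.194.215.115: longest match 56.194.128.0/17 -> BORDER2
51.39.215.72: longest match 48.0.0.0/6 -> EDGE2

no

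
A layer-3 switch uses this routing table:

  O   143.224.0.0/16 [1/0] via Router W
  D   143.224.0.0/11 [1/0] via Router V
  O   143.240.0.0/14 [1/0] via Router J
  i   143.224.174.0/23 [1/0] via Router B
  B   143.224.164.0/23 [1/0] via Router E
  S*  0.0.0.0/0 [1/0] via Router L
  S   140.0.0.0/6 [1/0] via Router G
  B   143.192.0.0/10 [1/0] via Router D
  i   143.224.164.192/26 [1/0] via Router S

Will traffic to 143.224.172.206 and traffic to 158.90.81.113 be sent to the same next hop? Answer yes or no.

no

143.224.172.206: longest match 143.224.0.0/16 -> Router W
158.90.81.113: longest match 0.0.0.0/0 -> Router L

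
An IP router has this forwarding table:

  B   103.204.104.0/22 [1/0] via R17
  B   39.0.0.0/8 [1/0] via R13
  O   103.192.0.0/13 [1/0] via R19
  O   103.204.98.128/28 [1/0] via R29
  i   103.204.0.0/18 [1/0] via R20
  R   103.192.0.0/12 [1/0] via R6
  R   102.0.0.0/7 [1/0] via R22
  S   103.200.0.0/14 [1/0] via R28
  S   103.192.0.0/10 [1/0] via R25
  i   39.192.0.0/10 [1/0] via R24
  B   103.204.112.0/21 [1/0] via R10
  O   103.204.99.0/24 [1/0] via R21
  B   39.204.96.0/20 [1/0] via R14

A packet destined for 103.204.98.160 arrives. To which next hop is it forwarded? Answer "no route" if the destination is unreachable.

R6

Routes whose prefix contains 103.204.98.160:
  102.0.0.0/7 (102.0.0.0 - 103.255.255.255) -> R22
  103.192.0.0/10 (103.192.0.0 - 103.255.255.255) -> R25
  103.192.0.0/12 (103.192.0.0 - 103.207.255.255) -> R6
More-specific entries that do NOT match:
  103.204.98.128/28 (103.204.98.128 - 103.204.98.143) does not contain 103.204.98.160
  103.204.99.0/24 (103.204.99.0 - 103.204.99.255) does not contain 103.204.98.160
  103.204.104.0/22 (103.204.104.0 - 103.204.107.255) does not contain 103.204.98.160
  103.204.112.0/21 (103.204.112.0 - 103.204.119.255) does not contain 103.204.98.160
  39.204.96.0/20 (39.204.96.0 - 39.204.111.255) does not contain 103.204.98.160
  103.204.0.0/18 (103.204.0.0 - 103.204.63.255) does not contain 103.204.98.160
  103.200.0.0/14 (103.200.0.0 - 103.203.255.255) does not contain 103.204.98.160
  103.192.0.0/13 (103.192.0.0 - 103.199.255.255) does not contain 103.204.98.160
Longest matching prefix is /12 -> next hop R6.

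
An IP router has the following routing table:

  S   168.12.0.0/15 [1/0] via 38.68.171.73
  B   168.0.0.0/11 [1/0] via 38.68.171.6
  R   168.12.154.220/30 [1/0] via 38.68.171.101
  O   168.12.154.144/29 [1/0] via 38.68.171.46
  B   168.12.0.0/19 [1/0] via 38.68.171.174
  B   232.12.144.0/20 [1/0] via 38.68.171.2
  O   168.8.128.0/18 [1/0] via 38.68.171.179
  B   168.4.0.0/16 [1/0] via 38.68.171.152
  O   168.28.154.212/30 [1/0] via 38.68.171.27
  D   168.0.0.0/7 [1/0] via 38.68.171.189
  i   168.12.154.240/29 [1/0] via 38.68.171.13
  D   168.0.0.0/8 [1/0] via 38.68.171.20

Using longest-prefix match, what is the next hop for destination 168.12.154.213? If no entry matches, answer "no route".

Routes whose prefix contains 168.12.154.213:
  168.0.0.0/7 (168.0.0.0 - 169.255.255.255) -> 38.68.171.189
  168.0.0.0/8 (168.0.0.0 - 168.255.255.255) -> 38.68.171.20
  168.0.0.0/11 (168.0.0.0 - 168.31.255.255) -> 38.68.171.6
  168.12.0.0/15 (168.12.0.0 - 168.13.255.255) -> 38.68.171.73
More-specific entries that do NOT match:
  168.12.154.220/30 (168.12.154.220 - 168.12.154.223) does not contain 168.12.154.213
  168.28.154.212/30 (168.28.154.212 - 168.28.154.215) does not contain 168.12.154.213
  168.12.154.144/29 (168.12.154.144 - 168.12.154.151) does not contain 168.12.154.213
  168.12.154.240/29 (168.12.154.240 - 168.12.154.247) does not contain 168.12.154.213
  232.12.144.0/20 (232.12.144.0 - 232.12.159.255) does not contain 168.12.154.213
  168.12.0.0/19 (168.12.0.0 - 168.12.31.255) does not contain 168.12.154.213
  168.8.128.0/18 (168.8.128.0 - 168.8.191.255) does not contain 168.12.154.213
  168.4.0.0/16 (168.4.0.0 - 168.4.255.255) does not contain 168.12.154.213
Longest matching prefix is /15 -> next hop 38.68.171.73.

38.68.171.73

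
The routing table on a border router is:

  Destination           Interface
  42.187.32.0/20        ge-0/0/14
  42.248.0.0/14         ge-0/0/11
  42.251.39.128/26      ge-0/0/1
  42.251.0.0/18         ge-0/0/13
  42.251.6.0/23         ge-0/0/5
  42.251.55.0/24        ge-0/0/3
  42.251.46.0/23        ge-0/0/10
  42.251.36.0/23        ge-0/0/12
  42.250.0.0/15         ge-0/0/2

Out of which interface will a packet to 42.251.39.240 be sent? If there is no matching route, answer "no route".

ge-0/0/13

Routes whose prefix contains 42.251.39.240:
  42.248.0.0/14 (42.248.0.0 - 42.251.255.255) -> ge-0/0/11
  42.250.0.0/15 (42.250.0.0 - 42.251.255.255) -> ge-0/0/2
  42.251.0.0/18 (42.251.0.0 - 42.251.63.255) -> ge-0/0/13
More-specific entries that do NOT match:
  42.251.39.128/26 (42.251.39.128 - 42.251.39.191) does not contain 42.251.39.240
  42.251.55.0/24 (42.251.55.0 - 42.251.55.255) does not contain 42.251.39.240
  42.251.6.0/23 (42.251.6.0 - 42.251.7.255) does not contain 42.251.39.240
  42.251.46.0/23 (42.251.46.0 - 42.251.47.255) does not contain 42.251.39.240
  42.251.36.0/23 (42.251.36.0 - 42.251.37.255) does not contain 42.251.39.240
  42.187.32.0/20 (42.187.32.0 - 42.187.47.255) does not contain 42.251.39.240
Longest matching prefix is /18 -> interface ge-0/0/13.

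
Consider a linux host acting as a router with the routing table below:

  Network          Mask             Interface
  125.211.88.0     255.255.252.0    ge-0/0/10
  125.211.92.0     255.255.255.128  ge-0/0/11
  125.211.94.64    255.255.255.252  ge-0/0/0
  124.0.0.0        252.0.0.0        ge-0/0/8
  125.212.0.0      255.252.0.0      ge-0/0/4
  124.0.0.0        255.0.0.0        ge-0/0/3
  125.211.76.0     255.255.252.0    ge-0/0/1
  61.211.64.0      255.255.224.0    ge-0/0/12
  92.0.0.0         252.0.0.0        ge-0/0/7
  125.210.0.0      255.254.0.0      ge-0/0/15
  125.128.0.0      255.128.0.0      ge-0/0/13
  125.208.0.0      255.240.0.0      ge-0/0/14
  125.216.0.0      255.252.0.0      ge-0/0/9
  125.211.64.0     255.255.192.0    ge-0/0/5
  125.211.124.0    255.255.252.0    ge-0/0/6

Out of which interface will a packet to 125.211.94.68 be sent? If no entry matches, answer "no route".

Routes whose prefix contains 125.211.94.68:
  124.0.0.0/6 (124.0.0.0 - 127.255.255.255) -> ge-0/0/8
  125.128.0.0/9 (125.128.0.0 - 125.255.255.255) -> ge-0/0/13
  125.208.0.0/12 (125.208.0.0 - 125.223.255.255) -> ge-0/0/14
  125.210.0.0/15 (125.210.0.0 - 125.211.255.255) -> ge-0/0/15
  125.211.64.0/18 (125.211.64.0 - 125.211.127.255) -> ge-0/0/5
More-specific entries that do NOT match:
  125.211.94.64/30 (125.211.94.64 - 125.211.94.67) does not contain 125.211.94.68
  125.211.92.0/25 (125.211.92.0 - 125.211.92.127) does not contain 125.211.94.68
  125.211.88.0/22 (125.211.88.0 - 125.211.91.255) does not contain 125.211.94.68
  125.211.76.0/22 (125.211.76.0 - 125.211.79.255) does not contain 125.211.94.68
  125.211.124.0/22 (125.211.124.0 - 125.211.127.255) does not contain 125.211.94.68
  61.211.64.0/19 (61.211.64.0 - 61.211.95.255) does not contain 125.211.94.68
Longest matching prefix is /18 -> interface ge-0/0/5.

ge-0/0/5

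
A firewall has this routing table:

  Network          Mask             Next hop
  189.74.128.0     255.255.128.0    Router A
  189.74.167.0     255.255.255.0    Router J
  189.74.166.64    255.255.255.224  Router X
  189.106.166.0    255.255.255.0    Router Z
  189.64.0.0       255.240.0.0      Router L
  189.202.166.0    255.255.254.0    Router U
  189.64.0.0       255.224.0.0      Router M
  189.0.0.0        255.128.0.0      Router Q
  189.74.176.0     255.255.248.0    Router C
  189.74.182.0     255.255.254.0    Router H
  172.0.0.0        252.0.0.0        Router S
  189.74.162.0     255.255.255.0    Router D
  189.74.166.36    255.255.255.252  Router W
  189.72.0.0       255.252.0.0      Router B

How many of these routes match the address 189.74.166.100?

Prefixes containing 189.74.166.100:
  189.0.0.0/9 (189.0.0.0 - 189.127.255.255)
  189.64.0.0/11 (189.64.0.0 - 189.95.255.255)
  189.64.0.0/12 (189.64.0.0 - 189.79.255.255)
  189.72.0.0/14 (189.72.0.0 - 189.75.255.255)
  189.74.128.0/17 (189.74.128.0 - 189.74.255.255)
Total matching entries: 5.

5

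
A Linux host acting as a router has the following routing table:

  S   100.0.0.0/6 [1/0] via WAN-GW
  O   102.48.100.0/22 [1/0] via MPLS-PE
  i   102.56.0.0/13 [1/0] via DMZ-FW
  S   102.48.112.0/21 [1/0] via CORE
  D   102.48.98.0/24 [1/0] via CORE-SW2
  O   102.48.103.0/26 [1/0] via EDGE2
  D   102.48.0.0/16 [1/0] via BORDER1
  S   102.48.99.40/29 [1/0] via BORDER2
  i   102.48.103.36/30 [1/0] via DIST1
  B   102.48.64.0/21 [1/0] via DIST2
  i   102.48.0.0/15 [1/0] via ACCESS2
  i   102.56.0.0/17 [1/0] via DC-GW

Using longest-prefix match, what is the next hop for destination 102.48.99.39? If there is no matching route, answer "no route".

BORDER1

Routes whose prefix contains 102.48.99.39:
  100.0.0.0/6 (100.0.0.0 - 103.255.255.255) -> WAN-GW
  102.48.0.0/15 (102.48.0.0 - 102.49.255.255) -> ACCESS2
  102.48.0.0/16 (102.48.0.0 - 102.48.255.255) -> BORDER1
More-specific entries that do NOT match:
  102.48.103.36/30 (102.48.103.36 - 102.48.103.39) does not contain 102.48.99.39
  102.48.99.40/29 (102.48.99.40 - 102.48.99.47) does not contain 102.48.99.39
  102.48.103.0/26 (102.48.103.0 - 102.48.103.63) does not contain 102.48.99.39
  102.48.98.0/24 (102.48.98.0 - 102.48.98.255) does not contain 102.48.99.39
  102.48.100.0/22 (102.48.100.0 - 102.48.103.255) does not contain 102.48.99.39
  102.48.112.0/21 (102.48.112.0 - 102.48.119.255) does not contain 102.48.99.39
  102.48.64.0/21 (102.48.64.0 - 102.48.71.255) does not contain 102.48.99.39
  102.56.0.0/17 (102.56.0.0 - 102.56.127.255) does not contain 102.48.99.39
Longest matching prefix is /16 -> next hop BORDER1.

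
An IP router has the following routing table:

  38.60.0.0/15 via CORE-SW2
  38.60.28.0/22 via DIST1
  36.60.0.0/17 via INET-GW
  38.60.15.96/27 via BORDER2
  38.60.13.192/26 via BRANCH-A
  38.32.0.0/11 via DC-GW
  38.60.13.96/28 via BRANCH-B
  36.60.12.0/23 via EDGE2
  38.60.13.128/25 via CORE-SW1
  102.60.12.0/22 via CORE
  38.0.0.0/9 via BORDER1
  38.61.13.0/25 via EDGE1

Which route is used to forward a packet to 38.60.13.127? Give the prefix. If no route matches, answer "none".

38.60.0.0/15

Entries matching 38.60.13.127:
  38.0.0.0/9 (38.0.0.0 - 38.127.255.255)
  38.32.0.0/11 (38.32.0.0 - 38.63.255.255)
  38.60.0.0/15 (38.60.0.0 - 38.61.255.255)
Most specific is 38.60.0.0/15.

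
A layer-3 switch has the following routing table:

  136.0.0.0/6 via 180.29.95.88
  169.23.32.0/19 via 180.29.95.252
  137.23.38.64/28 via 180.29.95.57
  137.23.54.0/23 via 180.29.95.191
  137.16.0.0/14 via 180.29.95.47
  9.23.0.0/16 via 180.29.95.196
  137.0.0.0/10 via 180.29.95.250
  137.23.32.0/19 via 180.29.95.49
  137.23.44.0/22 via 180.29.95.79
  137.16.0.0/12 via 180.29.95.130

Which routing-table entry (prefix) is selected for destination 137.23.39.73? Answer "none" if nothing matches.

137.23.32.0/19

Entries matching 137.23.39.73:
  136.0.0.0/6 (136.0.0.0 - 139.255.255.255)
  137.0.0.0/10 (137.0.0.0 - 137.63.255.255)
  137.16.0.0/12 (137.16.0.0 - 137.31.255.255)
  137.23.32.0/19 (137.23.32.0 - 137.23.63.255)
Most specific is 137.23.32.0/19.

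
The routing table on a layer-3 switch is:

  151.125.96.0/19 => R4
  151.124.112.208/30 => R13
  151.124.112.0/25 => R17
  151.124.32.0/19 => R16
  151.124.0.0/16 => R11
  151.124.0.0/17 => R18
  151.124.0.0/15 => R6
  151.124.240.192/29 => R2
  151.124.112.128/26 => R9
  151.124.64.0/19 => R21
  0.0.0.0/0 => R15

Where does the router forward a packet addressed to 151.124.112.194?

Routes whose prefix contains 151.124.112.194:
  0.0.0.0/0 (default, matches everything) -> R15
  151.124.0.0/15 (151.124.0.0 - 151.125.255.255) -> R6
  151.124.0.0/16 (151.124.0.0 - 151.124.255.255) -> R11
  151.124.0.0/17 (151.124.0.0 - 151.124.127.255) -> R18
More-specific entries that do NOT match:
  151.124.112.208/30 (151.124.112.208 - 151.124.112.211) does not contain 151.124.112.194
  151.124.240.192/29 (151.124.240.192 - 151.124.240.199) does not contain 151.124.112.194
  151.124.112.128/26 (151.124.112.128 - 151.124.112.191) does not contain 151.124.112.194
  151.124.112.0/25 (151.124.112.0 - 151.124.112.127) does not contain 151.124.112.194
  151.125.96.0/19 (151.125.96.0 - 151.125.127.255) does not contain 151.124.112.194
  151.124.32.0/19 (151.124.32.0 - 151.124.63.255) does not contain 151.124.112.194
  151.124.64.0/19 (151.124.64.0 - 151.124.95.255) does not contain 151.124.112.194
Longest matching prefix is /17 -> next hop R18.

R18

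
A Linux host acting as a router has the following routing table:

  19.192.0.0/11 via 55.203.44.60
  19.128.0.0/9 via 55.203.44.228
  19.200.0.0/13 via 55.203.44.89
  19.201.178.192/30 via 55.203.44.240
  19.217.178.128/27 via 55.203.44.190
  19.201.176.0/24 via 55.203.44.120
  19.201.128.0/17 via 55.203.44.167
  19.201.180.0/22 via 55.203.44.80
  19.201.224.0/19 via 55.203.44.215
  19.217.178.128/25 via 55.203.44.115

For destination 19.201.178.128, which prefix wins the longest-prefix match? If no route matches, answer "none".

19.201.128.0/17

Entries matching 19.201.178.128:
  19.128.0.0/9 (19.128.0.0 - 19.255.255.255)
  19.192.0.0/11 (19.192.0.0 - 19.223.255.255)
  19.200.0.0/13 (19.200.0.0 - 19.207.255.255)
  19.201.128.0/17 (19.201.128.0 - 19.201.255.255)
Most specific is 19.201.128.0/17.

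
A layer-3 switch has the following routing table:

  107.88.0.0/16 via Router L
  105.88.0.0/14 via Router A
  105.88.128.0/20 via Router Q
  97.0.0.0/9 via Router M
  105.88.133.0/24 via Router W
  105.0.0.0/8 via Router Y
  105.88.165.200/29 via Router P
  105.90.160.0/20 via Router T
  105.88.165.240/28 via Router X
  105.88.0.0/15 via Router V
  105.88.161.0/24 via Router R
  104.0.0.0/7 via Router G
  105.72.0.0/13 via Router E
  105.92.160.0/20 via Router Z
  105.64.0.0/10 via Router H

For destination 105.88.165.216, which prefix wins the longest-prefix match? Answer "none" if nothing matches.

Entries matching 105.88.165.216:
  104.0.0.0/7 (104.0.0.0 - 105.255.255.255)
  105.0.0.0/8 (105.0.0.0 - 105.255.255.255)
  105.64.0.0/10 (105.64.0.0 - 105.127.255.255)
  105.88.0.0/14 (105.88.0.0 - 105.91.255.255)
  105.88.0.0/15 (105.88.0.0 - 105.89.255.255)
Most specific is 105.88.0.0/15.

105.88.0.0/15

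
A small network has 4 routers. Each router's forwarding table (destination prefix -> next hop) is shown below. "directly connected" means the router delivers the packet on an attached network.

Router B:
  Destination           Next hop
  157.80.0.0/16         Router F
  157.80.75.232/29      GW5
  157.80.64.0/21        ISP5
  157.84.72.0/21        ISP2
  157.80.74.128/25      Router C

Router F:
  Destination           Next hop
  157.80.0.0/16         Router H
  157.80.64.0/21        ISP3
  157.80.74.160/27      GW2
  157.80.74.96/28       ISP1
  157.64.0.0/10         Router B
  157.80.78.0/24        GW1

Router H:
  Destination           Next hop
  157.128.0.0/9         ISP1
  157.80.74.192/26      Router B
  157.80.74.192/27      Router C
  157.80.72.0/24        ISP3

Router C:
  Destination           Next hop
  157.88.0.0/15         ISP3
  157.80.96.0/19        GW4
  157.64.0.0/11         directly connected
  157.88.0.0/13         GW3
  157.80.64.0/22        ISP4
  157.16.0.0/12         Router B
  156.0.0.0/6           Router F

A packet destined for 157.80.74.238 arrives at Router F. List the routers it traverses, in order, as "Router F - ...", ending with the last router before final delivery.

Router F - Router H - Router B - Router C

At Router F: longest match for 157.80.74.238 is 157.80.0.0/16 -> Router H
At Router H: longest match for 157.80.74.238 is 157.80.74.192/26 -> Router B
At Router B: longest match for 157.80.74.238 is 157.80.74.128/25 -> Router C
At Router C: longest match for 157.80.74.238 is 157.64.0.0/11 -> directly connected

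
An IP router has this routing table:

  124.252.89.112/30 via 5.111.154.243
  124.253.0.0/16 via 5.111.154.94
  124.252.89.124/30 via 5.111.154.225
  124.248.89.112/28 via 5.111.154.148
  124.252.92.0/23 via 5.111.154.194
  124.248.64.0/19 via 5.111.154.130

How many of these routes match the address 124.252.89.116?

No listed prefix contains 124.252.89.116.
Total matching entries: 0.

0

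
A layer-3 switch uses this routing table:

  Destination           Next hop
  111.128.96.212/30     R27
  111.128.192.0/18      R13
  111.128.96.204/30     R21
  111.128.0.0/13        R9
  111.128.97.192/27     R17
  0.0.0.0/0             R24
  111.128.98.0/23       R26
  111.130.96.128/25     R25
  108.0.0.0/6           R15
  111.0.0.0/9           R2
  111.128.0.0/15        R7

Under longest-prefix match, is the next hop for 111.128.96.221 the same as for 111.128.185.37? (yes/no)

yes

111.128.96.221: longest match 111.128.0.0/15 -> R7
111.128.185.37: longest match 111.128.0.0/15 -> R7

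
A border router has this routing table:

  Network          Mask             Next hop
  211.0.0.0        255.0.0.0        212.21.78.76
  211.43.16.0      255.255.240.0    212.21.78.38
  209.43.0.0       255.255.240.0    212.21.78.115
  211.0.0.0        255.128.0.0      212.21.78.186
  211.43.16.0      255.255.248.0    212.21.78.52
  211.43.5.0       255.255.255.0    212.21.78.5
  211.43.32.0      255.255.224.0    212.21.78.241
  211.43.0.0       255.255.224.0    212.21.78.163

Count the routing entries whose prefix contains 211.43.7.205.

3

Prefixes containing 211.43.7.205:
  211.0.0.0/8 (211.0.0.0 - 211.255.255.255)
  211.0.0.0/9 (211.0.0.0 - 211.127.255.255)
  211.43.0.0/19 (211.43.0.0 - 211.43.31.255)
Total matching entries: 3.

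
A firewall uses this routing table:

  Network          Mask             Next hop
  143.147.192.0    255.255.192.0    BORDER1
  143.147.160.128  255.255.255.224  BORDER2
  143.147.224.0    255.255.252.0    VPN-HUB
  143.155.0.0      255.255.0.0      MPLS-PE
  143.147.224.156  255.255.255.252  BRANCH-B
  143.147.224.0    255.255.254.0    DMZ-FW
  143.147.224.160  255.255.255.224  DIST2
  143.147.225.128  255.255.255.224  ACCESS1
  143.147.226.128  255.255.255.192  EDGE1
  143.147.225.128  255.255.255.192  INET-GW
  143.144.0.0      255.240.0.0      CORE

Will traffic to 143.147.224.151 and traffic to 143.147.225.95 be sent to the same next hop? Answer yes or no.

yes

143.147.224.151: longest match 143.147.224.0/23 -> DMZ-FW
143.147.225.95: longest match 143.147.224.0/23 -> DMZ-FW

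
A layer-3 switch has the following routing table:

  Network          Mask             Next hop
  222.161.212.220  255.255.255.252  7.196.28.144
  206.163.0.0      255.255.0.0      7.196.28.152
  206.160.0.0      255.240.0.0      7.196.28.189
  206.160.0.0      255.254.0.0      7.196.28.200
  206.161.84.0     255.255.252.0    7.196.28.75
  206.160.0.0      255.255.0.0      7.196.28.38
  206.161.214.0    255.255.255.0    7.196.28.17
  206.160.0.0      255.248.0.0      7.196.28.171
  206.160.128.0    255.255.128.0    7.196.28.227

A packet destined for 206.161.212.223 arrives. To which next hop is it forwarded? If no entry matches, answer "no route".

7.196.28.200

Routes whose prefix contains 206.161.212.223:
  206.160.0.0/12 (206.160.0.0 - 206.175.255.255) -> 7.196.28.189
  206.160.0.0/13 (206.160.0.0 - 206.167.255.255) -> 7.196.28.171
  206.160.0.0/15 (206.160.0.0 - 206.161.255.255) -> 7.196.28.200
More-specific entries that do NOT match:
  222.161.212.220/30 (222.161.212.220 - 222.161.212.223) does not contain 206.161.212.223
  206.161.214.0/24 (206.161.214.0 - 206.161.214.255) does not contain 206.161.212.223
  206.161.84.0/22 (206.161.84.0 - 206.161.87.255) does not contain 206.161.212.223
  206.160.128.0/17 (206.160.128.0 - 206.160.255.255) does not contain 206.161.212.223
  206.163.0.0/16 (206.163.0.0 - 206.163.255.255) does not contain 206.161.212.223
  206.160.0.0/16 (206.160.0.0 - 206.160.255.255) does not contain 206.161.212.223
Longest matching prefix is /15 -> next hop 7.196.28.200.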